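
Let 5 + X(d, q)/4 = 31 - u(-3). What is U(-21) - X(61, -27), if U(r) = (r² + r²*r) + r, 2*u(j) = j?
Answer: -8951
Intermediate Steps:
u(j) = j/2
U(r) = r + r² + r³ (U(r) = (r² + r³) + r = r + r² + r³)
X(d, q) = 110 (X(d, q) = -20 + 4*(31 - (-3)/2) = -20 + 4*(31 - 1*(-3/2)) = -20 + 4*(31 + 3/2) = -20 + 4*(65/2) = -20 + 130 = 110)
U(-21) - X(61, -27) = -21*(1 - 21 + (-21)²) - 1*110 = -21*(1 - 21 + 441) - 110 = -21*421 - 110 = -8841 - 110 = -8951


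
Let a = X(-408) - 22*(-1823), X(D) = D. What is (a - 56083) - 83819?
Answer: -100204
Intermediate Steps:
a = 39698 (a = -408 - 22*(-1823) = -408 - 1*(-40106) = -408 + 40106 = 39698)
(a - 56083) - 83819 = (39698 - 56083) - 83819 = -16385 - 83819 = -100204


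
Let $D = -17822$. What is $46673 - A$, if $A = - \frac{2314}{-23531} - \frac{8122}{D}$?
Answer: $\frac{9786499737248}{209684741} \approx 46672.0$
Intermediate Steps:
$A = \frac{116179445}{209684741}$ ($A = - \frac{2314}{-23531} - \frac{8122}{-17822} = \left(-2314\right) \left(- \frac{1}{23531}\right) - - \frac{4061}{8911} = \frac{2314}{23531} + \frac{4061}{8911} = \frac{116179445}{209684741} \approx 0.55407$)
$46673 - A = 46673 - \frac{116179445}{209684741} = \frac{9786499737248}{209684741}$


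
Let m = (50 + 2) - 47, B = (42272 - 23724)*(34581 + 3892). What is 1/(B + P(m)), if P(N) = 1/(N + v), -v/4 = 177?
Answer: 703/501658834411 ≈ 1.4014e-9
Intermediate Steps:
v = -708 (v = -4*177 = -708)
B = 713597204 (B = 18548*38473 = 713597204)
m = 5 (m = 52 - 47 = 5)
P(N) = 1/(-708 + N) (P(N) = 1/(N - 708) = 1/(-708 + N))
1/(B + P(m)) = 1/(713597204 + 1/(-708 + 5)) = 1/(713597204 + 1/(-703)) = 1/(713597204 - 1/703) = 1/(501658834411/703) = 703/501658834411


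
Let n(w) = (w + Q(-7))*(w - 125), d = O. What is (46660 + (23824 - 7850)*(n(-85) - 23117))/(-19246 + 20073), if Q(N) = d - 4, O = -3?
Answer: -60606618/827 ≈ -73285.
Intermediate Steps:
d = -3
Q(N) = -7 (Q(N) = -3 - 4 = -7)
n(w) = (-125 + w)*(-7 + w) (n(w) = (w - 7)*(w - 125) = (-7 + w)*(-125 + w) = (-125 + w)*(-7 + w))
(46660 + (23824 - 7850)*(n(-85) - 23117))/(-19246 + 20073) = (46660 + (23824 - 7850)*((875 + (-85)**2 - 132*(-85)) - 23117))/(-19246 + 20073) = (46660 + 15974*((875 + 7225 + 11220) - 23117))/827 = (46660 + 15974*(19320 - 23117))*(1/827) = (46660 + 15974*(-3797))*(1/827) = (46660 - 60653278)*(1/827) = -60606618*1/827 = -60606618/827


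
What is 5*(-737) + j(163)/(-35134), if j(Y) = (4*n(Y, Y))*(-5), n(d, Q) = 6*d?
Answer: -64724615/17567 ≈ -3684.4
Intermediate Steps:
j(Y) = -120*Y (j(Y) = (4*(6*Y))*(-5) = (24*Y)*(-5) = -120*Y)
5*(-737) + j(163)/(-35134) = 5*(-737) - 120*163/(-35134) = -3685 - 19560*(-1/35134) = -3685 + 9780/17567 = -64724615/17567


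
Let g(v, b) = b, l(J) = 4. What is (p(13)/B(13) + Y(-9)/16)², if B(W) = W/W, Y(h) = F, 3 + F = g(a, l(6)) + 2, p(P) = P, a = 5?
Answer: 44521/256 ≈ 173.91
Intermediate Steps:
F = 3 (F = -3 + (4 + 2) = -3 + 6 = 3)
Y(h) = 3
B(W) = 1
(p(13)/B(13) + Y(-9)/16)² = (13/1 + 3/16)² = (13*1 + 3*(1/16))² = (13 + 3/16)² = (211/16)² = 44521/256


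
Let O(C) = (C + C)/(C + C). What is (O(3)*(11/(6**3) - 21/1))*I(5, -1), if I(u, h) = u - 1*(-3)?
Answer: -4525/27 ≈ -167.59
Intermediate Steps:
I(u, h) = 3 + u (I(u, h) = u + 3 = 3 + u)
O(C) = 1 (O(C) = (2*C)/((2*C)) = (2*C)*(1/(2*C)) = 1)
(O(3)*(11/(6**3) - 21/1))*I(5, -1) = (1*(11/(6**3) - 21/1))*(3 + 5) = (1*(11/216 - 21*1))*8 = (1*(11*(1/216) - 21))*8 = (1*(11/216 - 21))*8 = (1*(-4525/216))*8 = -4525/216*8 = -4525/27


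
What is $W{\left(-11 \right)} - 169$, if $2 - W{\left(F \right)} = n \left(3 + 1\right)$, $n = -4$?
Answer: $-151$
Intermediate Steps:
$W{\left(F \right)} = 18$ ($W{\left(F \right)} = 2 - - 4 \left(3 + 1\right) = 2 - \left(-4\right) 4 = 2 - -16 = 2 + 16 = 18$)
$W{\left(-11 \right)} - 169 = 18 - 169 = -151$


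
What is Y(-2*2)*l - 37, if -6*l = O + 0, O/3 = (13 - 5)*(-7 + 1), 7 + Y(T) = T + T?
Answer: -397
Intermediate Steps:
Y(T) = -7 + 2*T (Y(T) = -7 + (T + T) = -7 + 2*T)
O = -144 (O = 3*((13 - 5)*(-7 + 1)) = 3*(8*(-6)) = 3*(-48) = -144)
l = 24 (l = -(-144 + 0)/6 = -⅙*(-144) = 24)
Y(-2*2)*l - 37 = (-7 + 2*(-2*2))*24 - 37 = (-7 + 2*(-4))*24 - 37 = (-7 - 8)*24 - 37 = -15*24 - 37 = -360 - 37 = -397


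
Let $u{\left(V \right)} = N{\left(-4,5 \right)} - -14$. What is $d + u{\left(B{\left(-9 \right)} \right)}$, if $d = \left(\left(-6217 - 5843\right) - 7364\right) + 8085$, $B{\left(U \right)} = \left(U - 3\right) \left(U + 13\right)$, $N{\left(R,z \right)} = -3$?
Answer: $-11328$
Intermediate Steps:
$B{\left(U \right)} = \left(-3 + U\right) \left(13 + U\right)$
$u{\left(V \right)} = 11$ ($u{\left(V \right)} = -3 - -14 = -3 + 14 = 11$)
$d = -11339$ ($d = \left(-12060 - 7364\right) + 8085 = -19424 + 8085 = -11339$)
$d + u{\left(B{\left(-9 \right)} \right)} = -11339 + 11 = -11328$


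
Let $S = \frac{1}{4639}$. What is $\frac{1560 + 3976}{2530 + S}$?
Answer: $\frac{25681504}{11736671} \approx 2.1881$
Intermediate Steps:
$S = \frac{1}{4639} \approx 0.00021556$
$\frac{1560 + 3976}{2530 + S} = \frac{1560 + 3976}{2530 + \frac{1}{4639}} = \frac{5536}{\frac{11736671}{4639}} = 5536 \cdot \frac{4639}{11736671} = \frac{25681504}{11736671}$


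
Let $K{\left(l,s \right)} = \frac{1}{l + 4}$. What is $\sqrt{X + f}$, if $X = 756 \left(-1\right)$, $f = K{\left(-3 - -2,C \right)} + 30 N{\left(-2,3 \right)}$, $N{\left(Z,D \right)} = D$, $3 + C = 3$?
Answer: $\frac{i \sqrt{5991}}{3} \approx 25.801 i$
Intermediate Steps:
$C = 0$ ($C = -3 + 3 = 0$)
$K{\left(l,s \right)} = \frac{1}{4 + l}$
$f = \frac{271}{3}$ ($f = \frac{1}{4 - 1} + 30 \cdot 3 = \frac{1}{4 + \left(-3 + 2\right)} + 90 = \frac{1}{4 - 1} + 90 = \frac{1}{3} + 90 = \frac{271}{3} \approx 90.333$)
$X = -756$
$\sqrt{X + f} = \sqrt{-756 + \frac{271}{3}} = \sqrt{- \frac{1997}{3}} = \frac{i \sqrt{5991}}{3}$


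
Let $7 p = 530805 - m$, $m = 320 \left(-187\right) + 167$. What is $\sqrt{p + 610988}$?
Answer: $\sqrt{695342} \approx 833.87$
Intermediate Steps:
$m = -59673$ ($m = -59840 + 167 = -59673$)
$p = 84354$ ($p = \frac{530805 - -59673}{7} = \frac{530805 + 59673}{7} = \frac{1}{7} \cdot 590478 = 84354$)
$\sqrt{p + 610988} = \sqrt{84354 + 610988} = \sqrt{695342}$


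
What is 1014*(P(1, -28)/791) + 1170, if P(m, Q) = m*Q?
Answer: 128154/113 ≈ 1134.1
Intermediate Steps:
P(m, Q) = Q*m
1014*(P(1, -28)/791) + 1170 = 1014*(-28*1/791) + 1170 = 1014*(-4/113) + 1170 = -4056/113 + 1170 = 128154/113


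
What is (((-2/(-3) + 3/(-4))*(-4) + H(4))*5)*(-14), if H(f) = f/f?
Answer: -280/3 ≈ -93.333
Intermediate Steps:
H(f) = 1
(((-2/(-3) + 3/(-4))*(-4) + H(4))*5)*(-14) = (((-2/(-3) + 3/(-4))*(-4) + 1)*5)*(-14) = (((-2*(-⅓) + 3*(-¼))*(-4) + 1)*5)*(-14) = (((⅔ - ¾)*(-4) + 1)*5)*(-14) = ((-1/12*(-4) + 1)*5)*(-14) = ((⅓ + 1)*5)*(-14) = ((4/3)*5)*(-14) = (20/3)*(-14) = -280/3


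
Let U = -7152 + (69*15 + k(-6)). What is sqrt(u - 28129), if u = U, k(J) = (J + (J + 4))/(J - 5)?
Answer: I*sqrt(4143678)/11 ≈ 185.05*I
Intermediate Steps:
k(J) = (4 + 2*J)/(-5 + J) (k(J) = (J + (4 + J))/(-5 + J) = (4 + 2*J)/(-5 + J))
U = -67279/11 (U = -7152 + (69*15 + 2*(2 - 6)/(-5 - 6)) = -7152 + (1035 + 2*(-4)/(-11)) = -7152 + (1035 + 2*(-1/11)*(-4)) = -7152 + (1035 + 8/11) = -7152 + 11393/11 = -67279/11 ≈ -6116.3)
u = -67279/11 ≈ -6116.3
sqrt(u - 28129) = sqrt(-67279/11 - 28129) = sqrt(-376698/11) = I*sqrt(4143678)/11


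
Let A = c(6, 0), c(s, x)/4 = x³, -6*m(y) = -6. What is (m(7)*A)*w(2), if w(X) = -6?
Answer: 0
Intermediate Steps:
m(y) = 1 (m(y) = -⅙*(-6) = 1)
c(s, x) = 4*x³
A = 0 (A = 4*0³ = 4*0 = 0)
(m(7)*A)*w(2) = (1*0)*(-6) = 0*(-6) = 0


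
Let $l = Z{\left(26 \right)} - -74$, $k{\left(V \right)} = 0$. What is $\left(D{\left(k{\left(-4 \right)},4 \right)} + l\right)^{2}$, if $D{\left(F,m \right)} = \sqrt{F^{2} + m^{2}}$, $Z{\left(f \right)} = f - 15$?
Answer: $7921$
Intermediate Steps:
$Z{\left(f \right)} = -15 + f$ ($Z{\left(f \right)} = f - 15 = -15 + f$)
$l = 85$ ($l = \left(-15 + 26\right) - -74 = 11 + 74 = 85$)
$\left(D{\left(k{\left(-4 \right)},4 \right)} + l\right)^{2} = \left(\sqrt{0^{2} + 4^{2}} + 85\right)^{2} = \left(\sqrt{0 + 16} + 85\right)^{2} = \left(\sqrt{16} + 85\right)^{2} = \left(4 + 85\right)^{2} = 89^{2} = 7921$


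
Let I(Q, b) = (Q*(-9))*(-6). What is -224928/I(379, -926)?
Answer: -12496/1137 ≈ -10.990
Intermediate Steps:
I(Q, b) = 54*Q (I(Q, b) = -9*Q*(-6) = 54*Q)
-224928/I(379, -926) = -224928/(54*379) = -224928/20466 = -224928*1/20466 = -12496/1137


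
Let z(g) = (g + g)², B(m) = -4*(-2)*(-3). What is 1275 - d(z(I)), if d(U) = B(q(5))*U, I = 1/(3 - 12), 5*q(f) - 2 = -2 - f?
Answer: 34457/27 ≈ 1276.2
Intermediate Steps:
q(f) = -f/5 (q(f) = ⅖ + (-2 - f)/5 = ⅖ + (-⅖ - f/5) = -f/5)
I = -⅑ (I = 1/(-9) = -⅑ ≈ -0.11111)
B(m) = -24 (B(m) = 8*(-3) = -24)
z(g) = 4*g² (z(g) = (2*g)² = 4*g²)
d(U) = -24*U
1275 - d(z(I)) = 1275 - (-24)*4*(-⅑)² = 1275 - (-24)*4*(1/81) = 1275 - (-24)*4/81 = 1275 - 1*(-32/27) = 1275 + 32/27 = 34457/27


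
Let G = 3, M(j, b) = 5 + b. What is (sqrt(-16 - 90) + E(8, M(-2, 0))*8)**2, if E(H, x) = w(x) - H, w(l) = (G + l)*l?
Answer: (256 + I*sqrt(106))**2 ≈ 65430.0 + 5271.4*I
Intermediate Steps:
w(l) = l*(3 + l) (w(l) = (3 + l)*l = l*(3 + l))
E(H, x) = -H + x*(3 + x) (E(H, x) = x*(3 + x) - H = -H + x*(3 + x))
(sqrt(-16 - 90) + E(8, M(-2, 0))*8)**2 = (sqrt(-16 - 90) + (-1*8 + (5 + 0)*(3 + (5 + 0)))*8)**2 = (sqrt(-106) + (-8 + 5*(3 + 5))*8)**2 = (I*sqrt(106) + (-8 + 5*8)*8)**2 = (I*sqrt(106) + (-8 + 40)*8)**2 = (I*sqrt(106) + 32*8)**2 = (I*sqrt(106) + 256)**2 = (256 + I*sqrt(106))**2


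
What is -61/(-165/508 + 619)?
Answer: -30988/314287 ≈ -0.098598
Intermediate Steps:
-61/(-165/508 + 619) = -61/314287/508 = -61*508/314287 = -30988/314287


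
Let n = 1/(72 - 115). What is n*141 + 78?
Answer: 3213/43 ≈ 74.721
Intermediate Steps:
n = -1/43 (n = 1/(-43) = -1/43 ≈ -0.023256)
n*141 + 78 = -1/43*141 + 78 = -141/43 + 78 = 3213/43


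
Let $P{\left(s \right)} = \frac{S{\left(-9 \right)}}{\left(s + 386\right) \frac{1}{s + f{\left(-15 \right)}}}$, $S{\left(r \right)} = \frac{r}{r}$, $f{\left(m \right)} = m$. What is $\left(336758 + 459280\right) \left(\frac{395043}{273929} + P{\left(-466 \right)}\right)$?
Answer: $\frac{65021692924491}{10957160} \approx 5.9342 \cdot 10^{6}$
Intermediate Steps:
$S{\left(r \right)} = 1$
$P{\left(s \right)} = \frac{-15 + s}{386 + s}$ ($P{\left(s \right)} = 1 \frac{1}{\left(s + 386\right) \frac{1}{s - 15}} = 1 \frac{1}{\left(386 + s\right) \frac{1}{-15 + s}} = 1 \frac{1}{\frac{1}{-15 + s} \left(386 + s\right)} = 1 \frac{-15 + s}{386 + s} = \frac{-15 + s}{386 + s}$)
$\left(336758 + 459280\right) \left(\frac{395043}{273929} + P{\left(-466 \right)}\right) = \left(336758 + 459280\right) \left(\frac{395043}{273929} + \frac{-15 - 466}{386 - 466}\right) = 796038 \left(395043 \cdot \frac{1}{273929} + \frac{1}{-80} \left(-481\right)\right) = 796038 \left(\frac{395043}{273929} - - \frac{481}{80}\right) = 796038 \left(\frac{395043}{273929} + \frac{481}{80}\right) = 796038 \cdot \frac{163363289}{21914320} = \frac{65021692924491}{10957160}$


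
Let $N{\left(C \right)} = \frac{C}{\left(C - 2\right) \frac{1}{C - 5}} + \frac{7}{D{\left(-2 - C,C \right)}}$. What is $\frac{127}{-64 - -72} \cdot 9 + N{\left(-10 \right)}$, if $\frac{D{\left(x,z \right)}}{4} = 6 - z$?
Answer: $\frac{8351}{64} \approx 130.48$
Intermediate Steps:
$D{\left(x,z \right)} = 24 - 4 z$ ($D{\left(x,z \right)} = 4 \left(6 - z\right) = 24 - 4 z$)
$N{\left(C \right)} = \frac{7}{24 - 4 C} + \frac{C \left(-5 + C\right)}{-2 + C}$ ($N{\left(C \right)} = \frac{C}{\left(C - 2\right) \frac{1}{C - 5}} + \frac{7}{24 - 4 C} = \frac{C}{\left(-2 + C\right) \frac{1}{-5 + C}} + \frac{7}{24 - 4 C} = \frac{C}{\frac{1}{-5 + C} \left(-2 + C\right)} + \frac{7}{24 - 4 C} = C \frac{-5 + C}{-2 + C} + \frac{7}{24 - 4 C} = \frac{C \left(-5 + C\right)}{-2 + C} + \frac{7}{24 - 4 C} = \frac{7}{24 - 4 C} + \frac{C \left(-5 + C\right)}{-2 + C}$)
$\frac{127}{-64 - -72} \cdot 9 + N{\left(-10 \right)} = \frac{127}{-64 - -72} \cdot 9 + \frac{14 - 44 \left(-10\right)^{2} + 4 \left(-10\right)^{3} + 113 \left(-10\right)}{4 \left(12 + \left(-10\right)^{2} - -80\right)} = \frac{127}{-64 + 72} \cdot 9 + \frac{14 - 4400 + 4 \left(-1000\right) - 1130}{4 \left(12 + 100 + 80\right)} = \frac{127}{8} \cdot 9 + \frac{14 - 4400 - 4000 - 1130}{4 \cdot 192} = 127 \cdot \frac{1}{8} \cdot 9 + \frac{1}{4} \cdot \frac{1}{192} \left(-9516\right) = \frac{127}{8} \cdot 9 - \frac{793}{64} = \frac{1143}{8} - \frac{793}{64} = \frac{8351}{64}$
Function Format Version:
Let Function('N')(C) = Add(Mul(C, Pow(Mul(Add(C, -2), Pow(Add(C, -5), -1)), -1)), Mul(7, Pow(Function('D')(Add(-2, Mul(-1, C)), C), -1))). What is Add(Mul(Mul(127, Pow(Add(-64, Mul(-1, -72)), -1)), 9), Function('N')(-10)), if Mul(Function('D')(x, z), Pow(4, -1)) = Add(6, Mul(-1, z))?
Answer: Rational(8351, 64) ≈ 130.48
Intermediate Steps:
Function('D')(x, z) = Add(24, Mul(-4, z)) (Function('D')(x, z) = Mul(4, Add(6, Mul(-1, z))) = Add(24, Mul(-4, z)))
Function('N')(C) = Add(Mul(7, Pow(Add(24, Mul(-4, C)), -1)), Mul(C, Pow(Add(-2, C), -1), Add(-5, C))) (Function('N')(C) = Add(Mul(C, Pow(Mul(Add(C, -2), Pow(Add(C, -5), -1)), -1)), Mul(7, Pow(Add(24, Mul(-4, C)), -1))) = Add(Mul(C, Pow(Mul(Add(-2, C), Pow(Add(-5, C), -1)), -1)), Mul(7, Pow(Add(24, Mul(-4, C)), -1))) = Add(Mul(C, Pow(Mul(Pow(Add(-5, C), -1), Add(-2, C)), -1)), Mul(7, Pow(Add(24, Mul(-4, C)), -1))) = Add(Mul(C, Mul(Pow(Add(-2, C), -1), Add(-5, C))), Mul(7, Pow(Add(24, Mul(-4, C)), -1))) = Add(Mul(C, Pow(Add(-2, C), -1), Add(-5, C)), Mul(7, Pow(Add(24, Mul(-4, C)), -1))) = Add(Mul(7, Pow(Add(24, Mul(-4, C)), -1)), Mul(C, Pow(Add(-2, C), -1), Add(-5, C))))
Add(Mul(Mul(127, Pow(Add(-64, Mul(-1, -72)), -1)), 9), Function('N')(-10)) = Add(Mul(Mul(127, Pow(Add(-64, Mul(-1, -72)), -1)), 9), Mul(Rational(1, 4), Pow(Add(12, Pow(-10, 2), Mul(-8, -10)), -1), Add(14, Mul(-44, Pow(-10, 2)), Mul(4, Pow(-10, 3)), Mul(113, -10)))) = Add(Mul(Mul(127, Pow(Add(-64, 72), -1)), 9), Mul(Rational(1, 4), Pow(Add(12, 100, 80), -1), Add(14, Mul(-44, 100), Mul(4, -1000), -1130))) = Add(Mul(Mul(127, Pow(8, -1)), 9), Mul(Rational(1, 4), Pow(192, -1), Add(14, -4400, -4000, -1130))) = Add(Mul(Mul(127, Rational(1, 8)), 9), Mul(Rational(1, 4), Rational(1, 192), -9516)) = Add(Mul(Rational(127, 8), 9), Rational(-793, 64)) = Add(Rational(1143, 8), Rational(-793, 64)) = Rational(8351, 64)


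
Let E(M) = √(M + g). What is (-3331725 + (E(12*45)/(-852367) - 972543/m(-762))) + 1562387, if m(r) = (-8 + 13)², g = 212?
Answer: -45205993/25 - 4*√47/852367 ≈ -1.8082e+6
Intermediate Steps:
m(r) = 25 (m(r) = 5² = 25)
E(M) = √(212 + M) (E(M) = √(M + 212) = √(212 + M))
(-3331725 + (E(12*45)/(-852367) - 972543/m(-762))) + 1562387 = (-3331725 + (√(212 + 12*45)/(-852367) - 972543/25)) + 1562387 = (-3331725 + (√(212 + 540)*(-1/852367) - 972543*1/25)) + 1562387 = (-3331725 + (√752*(-1/852367) - 972543/25)) + 1562387 = (-3331725 + ((4*√47)*(-1/852367) - 972543/25)) + 1562387 = (-3331725 + (-4*√47/852367 - 972543/25)) + 1562387 = (-3331725 + (-972543/25 - 4*√47/852367)) + 1562387 = (-84265668/25 - 4*√47/852367) + 1562387 = -45205993/25 - 4*√47/852367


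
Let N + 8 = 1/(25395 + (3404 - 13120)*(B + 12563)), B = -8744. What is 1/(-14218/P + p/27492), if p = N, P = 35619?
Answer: -12103379030992644/4834815504390497 ≈ -2.5034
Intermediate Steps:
N = -296640073/37080009 (N = -8 + 1/(25395 + (3404 - 13120)*(-8744 + 12563)) = -8 + 1/(25395 - 9716*3819) = -8 + 1/(25395 - 37105404) = -8 + 1/(-37080009) = -8 - 1/37080009 = -296640073/37080009 ≈ -8.0000)
p = -296640073/37080009 ≈ -8.0000
1/(-14218/P + p/27492) = 1/(-14218/35619 - 296640073/37080009/27492) = 1/(-14218*1/35619 - 296640073/37080009*1/27492) = 1/(-14218/35619 - 296640073/1019403607428) = 1/(-4834815504390497/12103379030992644) = -12103379030992644/4834815504390497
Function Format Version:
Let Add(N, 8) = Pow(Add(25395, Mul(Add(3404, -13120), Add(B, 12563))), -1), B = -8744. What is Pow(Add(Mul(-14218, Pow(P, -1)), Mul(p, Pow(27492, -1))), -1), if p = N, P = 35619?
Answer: Rational(-12103379030992644, 4834815504390497) ≈ -2.5034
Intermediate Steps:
N = Rational(-296640073, 37080009) (N = Add(-8, Pow(Add(25395, Mul(Add(3404, -13120), Add(-8744, 12563))), -1)) = Add(-8, Pow(Add(25395, Mul(-9716, 3819)), -1)) = Add(-8, Pow(Add(25395, -37105404), -1)) = Add(-8, Pow(-37080009, -1)) = Add(-8, Rational(-1, 37080009)) = Rational(-296640073, 37080009) ≈ -8.0000)
p = Rational(-296640073, 37080009) ≈ -8.0000
Pow(Add(Mul(-14218, Pow(P, -1)), Mul(p, Pow(27492, -1))), -1) = Pow(Add(Mul(-14218, Pow(35619, -1)), Mul(Rational(-296640073, 37080009), Pow(27492, -1))), -1) = Pow(Add(Mul(-14218, Rational(1, 35619)), Mul(Rational(-296640073, 37080009), Rational(1, 27492))), -1) = Pow(Add(Rational(-14218, 35619), Rational(-296640073, 1019403607428)), -1) = Pow(Rational(-4834815504390497, 12103379030992644), -1) = Rational(-12103379030992644, 4834815504390497)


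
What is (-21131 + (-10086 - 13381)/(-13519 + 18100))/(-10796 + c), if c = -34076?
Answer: 48412289/102779316 ≈ 0.47103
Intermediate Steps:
(-21131 + (-10086 - 13381)/(-13519 + 18100))/(-10796 + c) = (-21131 + (-10086 - 13381)/(-13519 + 18100))/(-10796 - 34076) = (-21131 - 23467/4581)/(-44872) = (-21131 - 23467*1/4581)*(-1/44872) = (-21131 - 23467/4581)*(-1/44872) = -96824578/4581*(-1/44872) = 48412289/102779316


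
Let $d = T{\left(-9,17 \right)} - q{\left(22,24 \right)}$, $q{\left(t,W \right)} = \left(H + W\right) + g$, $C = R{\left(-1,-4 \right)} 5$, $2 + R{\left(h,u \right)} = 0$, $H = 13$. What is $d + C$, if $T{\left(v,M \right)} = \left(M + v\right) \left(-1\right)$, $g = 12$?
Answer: $-67$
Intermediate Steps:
$R{\left(h,u \right)} = -2$ ($R{\left(h,u \right)} = -2 + 0 = -2$)
$C = -10$ ($C = \left(-2\right) 5 = -10$)
$q{\left(t,W \right)} = 25 + W$ ($q{\left(t,W \right)} = \left(13 + W\right) + 12 = 25 + W$)
$T{\left(v,M \right)} = - M - v$
$d = -57$ ($d = \left(\left(-1\right) 17 - -9\right) - \left(25 + 24\right) = \left(-17 + 9\right) - 49 = -8 - 49 = -57$)
$d + C = -57 - 10 = -67$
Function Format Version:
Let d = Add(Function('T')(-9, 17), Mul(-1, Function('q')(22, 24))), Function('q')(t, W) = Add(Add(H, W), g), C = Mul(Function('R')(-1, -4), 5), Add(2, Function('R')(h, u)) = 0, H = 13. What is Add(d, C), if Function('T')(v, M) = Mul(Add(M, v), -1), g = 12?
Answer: -67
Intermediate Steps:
Function('R')(h, u) = -2 (Function('R')(h, u) = Add(-2, 0) = -2)
C = -10 (C = Mul(-2, 5) = -10)
Function('q')(t, W) = Add(25, W) (Function('q')(t, W) = Add(Add(13, W), 12) = Add(25, W))
Function('T')(v, M) = Add(Mul(-1, M), Mul(-1, v))
d = -57 (d = Add(Add(Mul(-1, 17), Mul(-1, -9)), Mul(-1, Add(25, 24))) = Add(Add(-17, 9), Mul(-1, 49)) = Add(-8, -49) = -57)
Add(d, C) = Add(-57, -10) = -67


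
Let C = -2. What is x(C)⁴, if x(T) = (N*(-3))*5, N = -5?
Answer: 31640625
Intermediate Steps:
x(T) = 75 (x(T) = -5*(-3)*5 = 15*5 = 75)
x(C)⁴ = 75⁴ = 31640625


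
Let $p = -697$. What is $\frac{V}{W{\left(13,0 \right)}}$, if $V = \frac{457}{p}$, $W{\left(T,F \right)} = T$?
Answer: $- \frac{457}{9061} \approx -0.050436$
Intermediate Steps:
$V = - \frac{457}{697}$ ($V = \frac{457}{-697} = 457 \left(- \frac{1}{697}\right) = - \frac{457}{697} \approx -0.65567$)
$\frac{V}{W{\left(13,0 \right)}} = - \frac{457}{697 \cdot 13} = \left(- \frac{457}{697}\right) \frac{1}{13} = - \frac{457}{9061}$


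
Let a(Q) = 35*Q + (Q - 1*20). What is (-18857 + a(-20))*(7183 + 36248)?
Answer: -851117307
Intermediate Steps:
a(Q) = -20 + 36*Q (a(Q) = 35*Q + (Q - 20) = 35*Q + (-20 + Q) = -20 + 36*Q)
(-18857 + a(-20))*(7183 + 36248) = (-18857 + (-20 + 36*(-20)))*(7183 + 36248) = (-18857 + (-20 - 720))*43431 = (-18857 - 740)*43431 = -19597*43431 = -851117307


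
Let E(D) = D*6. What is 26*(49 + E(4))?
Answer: 1898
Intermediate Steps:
E(D) = 6*D
26*(49 + E(4)) = 26*(49 + 6*4) = 26*(49 + 24) = 26*73 = 1898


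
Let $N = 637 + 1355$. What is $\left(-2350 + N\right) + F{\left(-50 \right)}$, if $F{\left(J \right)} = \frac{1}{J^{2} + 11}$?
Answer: $- \frac{898937}{2511} \approx -358.0$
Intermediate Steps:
$N = 1992$
$F{\left(J \right)} = \frac{1}{11 + J^{2}}$
$\left(-2350 + N\right) + F{\left(-50 \right)} = \left(-2350 + 1992\right) + \frac{1}{11 + \left(-50\right)^{2}} = -358 + \frac{1}{11 + 2500} = -358 + \frac{1}{2511} = - \frac{898937}{2511}$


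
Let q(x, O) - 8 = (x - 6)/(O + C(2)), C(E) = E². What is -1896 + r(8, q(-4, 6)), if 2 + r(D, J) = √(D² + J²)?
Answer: -1898 + √113 ≈ -1887.4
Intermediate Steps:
q(x, O) = 8 + (-6 + x)/(4 + O) (q(x, O) = 8 + (x - 6)/(O + 2²) = 8 + (-6 + x)/(O + 4) = 8 + (-6 + x)/(4 + O))
r(D, J) = -2 + √(D² + J²)
-1896 + r(8, q(-4, 6)) = -1896 + (-2 + √(8² + ((26 - 4 + 8*6)/(4 + 6))²)) = -1896 + (-2 + √(64 + ((26 - 4 + 48)/10)²)) = -1896 + (-2 + √(64 + ((⅒)*70)²)) = -1896 + (-2 + √(64 + 7²)) = -1896 + (-2 + √(64 + 49)) = -1896 + (-2 + √113) = -1898 + √113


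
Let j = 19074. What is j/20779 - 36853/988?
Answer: -67902125/1866332 ≈ -36.383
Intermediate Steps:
j/20779 - 36853/988 = 19074/20779 - 36853/988 = 19074*(1/20779) - 36853*1/988 = 1734/1889 - 36853/988 = -67902125/1866332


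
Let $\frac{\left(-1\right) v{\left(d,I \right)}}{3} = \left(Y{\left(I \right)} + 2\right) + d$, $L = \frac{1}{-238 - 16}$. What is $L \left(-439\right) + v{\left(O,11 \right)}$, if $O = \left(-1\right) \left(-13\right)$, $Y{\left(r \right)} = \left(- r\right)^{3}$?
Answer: $\frac{1003231}{254} \approx 3949.7$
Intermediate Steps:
$Y{\left(r \right)} = - r^{3}$
$O = 13$
$L = - \frac{1}{254}$ ($L = \frac{1}{-254} = - \frac{1}{254} \approx -0.003937$)
$v{\left(d,I \right)} = -6 - 3 d + 3 I^{3}$ ($v{\left(d,I \right)} = - 3 \left(\left(- I^{3} + 2\right) + d\right) = - 3 \left(\left(2 - I^{3}\right) + d\right) = - 3 \left(2 + d - I^{3}\right) = -6 - 3 d + 3 I^{3}$)
$L \left(-439\right) + v{\left(O,11 \right)} = \left(- \frac{1}{254}\right) \left(-439\right) - \left(45 - 3993\right) = \frac{439}{254} - -3948 = \frac{439}{254} + 3948 = \frac{1003231}{254}$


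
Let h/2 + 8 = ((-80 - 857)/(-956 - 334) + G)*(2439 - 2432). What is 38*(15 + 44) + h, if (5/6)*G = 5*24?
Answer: 2742649/645 ≈ 4252.2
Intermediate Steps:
G = 144 (G = 6*(5*24)/5 = (6/5)*120 = 144)
h = 1296559/645 (h = -16 + 2*(((-80 - 857)/(-956 - 334) + 144)*(2439 - 2432)) = -16 + 2*((-937/(-1290) + 144)*7) = -16 + 2*((-937*(-1/1290) + 144)*7) = -16 + 2*((937/1290 + 144)*7) = -16 + 2*((186697/1290)*7) = -16 + 2*(1306879/1290) = -16 + 1306879/645 = 1296559/645 ≈ 2010.2)
38*(15 + 44) + h = 38*(15 + 44) + 1296559/645 = 38*59 + 1296559/645 = 2242 + 1296559/645 = 2742649/645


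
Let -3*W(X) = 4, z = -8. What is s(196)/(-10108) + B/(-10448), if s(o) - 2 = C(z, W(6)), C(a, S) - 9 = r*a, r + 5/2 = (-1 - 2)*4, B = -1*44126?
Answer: 55587339/13201048 ≈ 4.2108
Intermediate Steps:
B = -44126
W(X) = -4/3 (W(X) = -⅓*4 = -4/3)
r = -29/2 (r = -5/2 + (-1 - 2)*4 = -5/2 - 3*4 = -5/2 - 12 = -29/2 ≈ -14.500)
C(a, S) = 9 - 29*a/2
s(o) = 127 (s(o) = 2 + (9 - 29/2*(-8)) = 2 + (9 + 116) = 2 + 125 = 127)
s(196)/(-10108) + B/(-10448) = 127/(-10108) - 44126/(-10448) = 127*(-1/10108) - 44126*(-1/10448) = -127/10108 + 22063/5224 = 55587339/13201048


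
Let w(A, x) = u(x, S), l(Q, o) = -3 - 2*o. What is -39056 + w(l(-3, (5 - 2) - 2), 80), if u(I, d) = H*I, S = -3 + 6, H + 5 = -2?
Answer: -39616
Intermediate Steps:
H = -7 (H = -5 - 2 = -7)
S = 3
u(I, d) = -7*I
w(A, x) = -7*x
-39056 + w(l(-3, (5 - 2) - 2), 80) = -39056 - 7*80 = -39056 - 560 = -39616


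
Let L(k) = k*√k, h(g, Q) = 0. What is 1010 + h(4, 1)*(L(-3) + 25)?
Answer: 1010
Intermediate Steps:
L(k) = k^(3/2)
1010 + h(4, 1)*(L(-3) + 25) = 1010 + 0*((-3)^(3/2) + 25) = 1010 + 0*(-3*I*√3 + 25) = 1010 + 0*(25 - 3*I*√3) = 1010 + 0 = 1010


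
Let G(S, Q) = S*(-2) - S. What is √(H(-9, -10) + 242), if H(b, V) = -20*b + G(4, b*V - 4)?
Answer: √410 ≈ 20.248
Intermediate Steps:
G(S, Q) = -3*S (G(S, Q) = -2*S - S = -3*S)
H(b, V) = -12 - 20*b (H(b, V) = -20*b - 3*4 = -20*b - 12 = -12 - 20*b)
√(H(-9, -10) + 242) = √((-12 - 20*(-9)) + 242) = √((-12 + 180) + 242) = √(168 + 242) = √410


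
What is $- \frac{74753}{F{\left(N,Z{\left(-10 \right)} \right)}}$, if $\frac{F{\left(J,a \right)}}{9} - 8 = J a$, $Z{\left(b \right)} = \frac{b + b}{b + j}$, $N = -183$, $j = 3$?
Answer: $\frac{523271}{32436} \approx 16.132$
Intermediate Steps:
$Z{\left(b \right)} = \frac{2 b}{3 + b}$ ($Z{\left(b \right)} = \frac{b + b}{b + 3} = \frac{2 b}{3 + b}$)
$F{\left(J,a \right)} = 72 + 9 J a$
$- \frac{74753}{F{\left(N,Z{\left(-10 \right)} \right)}} = - \frac{74753}{72 + 9 \left(-183\right) 2 \left(-10\right) \frac{1}{3 - 10}} = - \frac{74753}{72 + 9 \left(-183\right) 2 \left(-10\right) \frac{1}{-7}} = - \frac{74753}{72 + 9 \left(-183\right) 2 \left(-10\right) \left(- \frac{1}{7}\right)} = - \frac{74753}{72 + 9 \left(-183\right) \frac{20}{7}} = - \frac{74753}{72 - \frac{32940}{7}} = - \frac{74753}{- \frac{32436}{7}} = \left(-74753\right) \left(- \frac{7}{32436}\right) = \frac{523271}{32436}$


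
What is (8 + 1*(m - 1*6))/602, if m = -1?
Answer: 1/602 ≈ 0.0016611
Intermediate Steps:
(8 + 1*(m - 1*6))/602 = (8 + 1*(-1 - 1*6))/602 = (8 + 1*(-1 - 6))*(1/602) = (8 + 1*(-7))*(1/602) = (8 - 7)*(1/602) = 1*(1/602) = 1/602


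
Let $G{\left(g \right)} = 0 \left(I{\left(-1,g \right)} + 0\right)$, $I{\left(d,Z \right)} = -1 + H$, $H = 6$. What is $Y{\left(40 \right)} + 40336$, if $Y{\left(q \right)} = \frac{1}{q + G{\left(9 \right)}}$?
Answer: $\frac{1613441}{40} \approx 40336.0$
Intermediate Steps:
$I{\left(d,Z \right)} = 5$ ($I{\left(d,Z \right)} = -1 + 6 = 5$)
$G{\left(g \right)} = 0$ ($G{\left(g \right)} = 0 \left(5 + 0\right) = 0 \cdot 5 = 0$)
$Y{\left(q \right)} = \frac{1}{q}$ ($Y{\left(q \right)} = \frac{1}{q + 0} = \frac{1}{q}$)
$Y{\left(40 \right)} + 40336 = \frac{1}{40} + 40336 = \frac{1613441}{40}$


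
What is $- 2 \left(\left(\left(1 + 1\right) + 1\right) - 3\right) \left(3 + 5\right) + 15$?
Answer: $15$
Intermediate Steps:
$- 2 \left(\left(\left(1 + 1\right) + 1\right) - 3\right) \left(3 + 5\right) + 15 = - 2 \left(\left(2 + 1\right) - 3\right) 8 + 15 = - 2 \left(3 - 3\right) 8 + 15 = \left(-2\right) 0 \cdot 8 + 15 = 0 \cdot 8 + 15 = 0 + 15 = 15$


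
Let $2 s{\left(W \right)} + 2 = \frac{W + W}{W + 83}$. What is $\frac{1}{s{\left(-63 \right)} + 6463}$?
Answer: $\frac{20}{129177} \approx 0.00015483$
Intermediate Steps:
$s{\left(W \right)} = -1 + \frac{W}{83 + W}$ ($s{\left(W \right)} = -1 + \frac{\left(W + W\right) \frac{1}{W + 83}}{2} = -1 + \frac{2 W \frac{1}{83 + W}}{2} = -1 + \frac{W}{83 + W}$)
$\frac{1}{s{\left(-63 \right)} + 6463} = \frac{1}{- \frac{83}{83 - 63} + 6463} = \frac{1}{- \frac{83}{20} + 6463} = \frac{1}{\frac{129177}{20}} = \frac{20}{129177}$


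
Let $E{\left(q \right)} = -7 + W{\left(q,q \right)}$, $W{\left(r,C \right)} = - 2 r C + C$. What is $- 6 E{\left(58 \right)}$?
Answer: $40062$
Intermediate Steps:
$W{\left(r,C \right)} = C - 2 C r$ ($W{\left(r,C \right)} = - 2 C r + C = C - 2 C r$)
$E{\left(q \right)} = -7 + q \left(1 - 2 q\right)$
$- 6 E{\left(58 \right)} = - 6 \left(-7 + 58 - 2 \cdot 58^{2}\right) = - 6 \left(-7 + 58 - 6728\right) = \left(-6\right) \left(-6677\right) = 40062$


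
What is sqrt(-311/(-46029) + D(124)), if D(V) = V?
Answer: sqrt(262729251303)/46029 ≈ 11.136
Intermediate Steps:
sqrt(-311/(-46029) + D(124)) = sqrt(-311/(-46029) + 124) = sqrt(-311*(-1/46029) + 124) = sqrt(311/46029 + 124) = sqrt(5707907/46029) = sqrt(262729251303)/46029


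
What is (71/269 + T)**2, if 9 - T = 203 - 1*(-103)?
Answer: 6371551684/72361 ≈ 88052.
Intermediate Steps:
T = -297 (T = 9 - (203 - 1*(-103)) = 9 - (203 + 103) = 9 - 1*306 = 9 - 306 = -297)
(71/269 + T)**2 = (71/269 - 297)**2 = (-79822/269)**2 = 6371551684/72361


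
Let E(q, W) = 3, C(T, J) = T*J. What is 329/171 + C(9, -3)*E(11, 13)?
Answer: -13522/171 ≈ -79.076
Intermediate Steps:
C(T, J) = J*T
329/171 + C(9, -3)*E(11, 13) = 329/171 - 3*9*3 = 329*(1/171) - 27*3 = 329/171 - 81 = -13522/171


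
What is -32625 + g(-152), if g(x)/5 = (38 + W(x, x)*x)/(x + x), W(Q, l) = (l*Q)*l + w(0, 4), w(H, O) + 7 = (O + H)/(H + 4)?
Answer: -70497285/8 ≈ -8.8122e+6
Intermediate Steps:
w(H, O) = -7 + (H + O)/(4 + H) (w(H, O) = -7 + (O + H)/(H + 4) = -7 + (H + O)/(4 + H))
W(Q, l) = -6 + Q*l² (W(Q, l) = (l*Q)*l + (-28 + 4 - 6*0)/(4 + 0) = (Q*l)*l + (-28 + 4 + 0)/4 = Q*l² + (¼)*(-24) = Q*l² - 6 = -6 + Q*l²)
g(x) = 5*(38 + x*(-6 + x³))/(2*x) (g(x) = 5*((38 + (-6 + x*x²)*x)/(x + x)) = 5*((38 + (-6 + x³)*x)/((2*x))) = 5*((38 + x*(-6 + x³))*(1/(2*x))) = 5*((38 + x*(-6 + x³))/(2*x)) = 5*(38 + x*(-6 + x³))/(2*x))
-32625 + g(-152) = -32625 + (-15 + 95/(-152) + (5/2)*(-152)³) = -32625 + (-15 + 95*(-1/152) + (5/2)*(-3511808)) = -32625 + (-15 - 5/8 - 8779520) = -32625 - 70236285/8 = -70497285/8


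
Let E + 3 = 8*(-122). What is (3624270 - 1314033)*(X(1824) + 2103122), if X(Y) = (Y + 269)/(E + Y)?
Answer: 315816538842567/65 ≈ 4.8587e+12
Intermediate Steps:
E = -979 (E = -3 + 8*(-122) = -3 - 976 = -979)
X(Y) = (269 + Y)/(-979 + Y) (X(Y) = (Y + 269)/(-979 + Y) = (269 + Y)/(-979 + Y))
(3624270 - 1314033)*(X(1824) + 2103122) = (3624270 - 1314033)*((269 + 1824)/(-979 + 1824) + 2103122) = 2310237*(2093/845 + 2103122) = 2310237*((1/845)*2093 + 2103122) = 2310237*(161/65 + 2103122) = 2310237*(136703091/65) = 315816538842567/65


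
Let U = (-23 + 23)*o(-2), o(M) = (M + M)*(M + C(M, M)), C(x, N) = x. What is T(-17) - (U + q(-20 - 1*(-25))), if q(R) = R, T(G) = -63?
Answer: -68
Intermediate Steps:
o(M) = 4*M² (o(M) = (M + M)*(M + M) = (2*M)*(2*M) = 4*M²)
U = 0 (U = (-23 + 23)*(4*(-2)²) = 0*(4*4) = 0*16 = 0)
T(-17) - (U + q(-20 - 1*(-25))) = -63 - (0 + (-20 - 1*(-25))) = -63 - (0 + (-20 + 25)) = -63 - (0 + 5) = -63 - 1*5 = -63 - 5 = -68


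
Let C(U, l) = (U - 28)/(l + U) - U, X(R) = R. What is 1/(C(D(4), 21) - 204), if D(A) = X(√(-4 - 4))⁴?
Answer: -85/22744 ≈ -0.0037372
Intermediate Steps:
D(A) = 64 (D(A) = (√(-4 - 4))⁴ = (√(-8))⁴ = (2*I*√2)⁴ = 64)
C(U, l) = -U + (-28 + U)/(U + l) (C(U, l) = (-28 + U)/(U + l) - U = -U + (-28 + U)/(U + l))
1/(C(D(4), 21) - 204) = 1/((-28 + 64 - 1*64² - 1*64*21)/(64 + 21) - 204) = 1/((-28 + 64 - 1*4096 - 1344)/85 - 204) = 1/((-28 + 64 - 4096 - 1344)/85 - 204) = 1/((1/85)*(-5404) - 204) = 1/(-5404/85 - 204) = 1/(-22744/85) = -85/22744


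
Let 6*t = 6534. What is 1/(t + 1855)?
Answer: 1/2944 ≈ 0.00033967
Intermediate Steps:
t = 1089 (t = (⅙)*6534 = 1089)
1/(t + 1855) = 1/(1089 + 1855) = 1/2944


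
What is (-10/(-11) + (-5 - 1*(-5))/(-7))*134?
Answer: 1340/11 ≈ 121.82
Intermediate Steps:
(-10/(-11) + (-5 - 1*(-5))/(-7))*134 = (-10*(-1/11) + (-5 + 5)*(-⅐))*134 = (10/11 + 0*(-⅐))*134 = (10/11 + 0)*134 = (10/11)*134 = 1340/11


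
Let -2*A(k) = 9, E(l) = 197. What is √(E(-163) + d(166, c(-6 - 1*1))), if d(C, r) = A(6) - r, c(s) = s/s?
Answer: √766/2 ≈ 13.838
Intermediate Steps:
A(k) = -9/2 (A(k) = -½*9 = -9/2)
c(s) = 1
d(C, r) = -9/2 - r
√(E(-163) + d(166, c(-6 - 1*1))) = √(197 + (-9/2 - 1*1)) = √(197 + (-9/2 - 1)) = √(197 - 11/2) = √(383/2) = √766/2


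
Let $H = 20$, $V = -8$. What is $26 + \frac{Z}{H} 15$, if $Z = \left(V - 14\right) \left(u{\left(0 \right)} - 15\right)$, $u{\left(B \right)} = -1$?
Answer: $290$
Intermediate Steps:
$Z = 352$ ($Z = \left(-8 - 14\right) \left(-1 - 15\right) = \left(-22\right) \left(-16\right) = 352$)
$26 + \frac{Z}{H} 15 = 26 + \frac{352}{20} \cdot 15 = 26 + 352 \cdot \frac{1}{20} \cdot 15 = 26 + \frac{88}{5} \cdot 15 = 26 + 264 = 290$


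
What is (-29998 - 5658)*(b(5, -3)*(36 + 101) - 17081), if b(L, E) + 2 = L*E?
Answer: 692082960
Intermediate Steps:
b(L, E) = -2 + E*L (b(L, E) = -2 + L*E = -2 + E*L)
(-29998 - 5658)*(b(5, -3)*(36 + 101) - 17081) = (-29998 - 5658)*((-2 - 3*5)*(36 + 101) - 17081) = -35656*((-2 - 15)*137 - 17081) = -35656*(-17*137 - 17081) = -35656*(-2329 - 17081) = -35656*(-19410) = 692082960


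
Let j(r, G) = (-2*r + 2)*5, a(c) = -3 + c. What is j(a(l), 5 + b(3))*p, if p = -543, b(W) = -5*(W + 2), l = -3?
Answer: -38010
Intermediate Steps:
b(W) = -10 - 5*W (b(W) = -5*(2 + W) = -10 - 5*W)
j(r, G) = 10 - 10*r (j(r, G) = (2 - 2*r)*5 = 10 - 10*r)
j(a(l), 5 + b(3))*p = (10 - 10*(-3 - 3))*(-543) = (10 - 10*(-6))*(-543) = (10 + 60)*(-543) = 70*(-543) = -38010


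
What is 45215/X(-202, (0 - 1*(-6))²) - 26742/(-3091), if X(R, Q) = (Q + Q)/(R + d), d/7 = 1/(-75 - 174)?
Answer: -7030125486749/55415448 ≈ -1.2686e+5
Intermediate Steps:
d = -7/249 (d = 7/(-75 - 174) = 7/(-249) = 7*(-1/249) = -7/249 ≈ -0.028112)
X(R, Q) = 2*Q/(-7/249 + R) (X(R, Q) = (Q + Q)/(R - 7/249) = (2*Q)/(-7/249 + R) = 2*Q/(-7/249 + R))
45215/X(-202, (0 - 1*(-6))²) - 26742/(-3091) = 45215/((498*(0 - 1*(-6))²/(-7 + 249*(-202)))) - 26742/(-3091) = 45215/((498*(0 + 6)²/(-7 - 50298))) - 26742*(-1/3091) = 45215/((498*6²/(-50305))) + 26742/3091 = 45215/((498*36*(-1/50305))) + 26742/3091 = 45215/(-17928/50305) + 26742/3091 = 45215*(-50305/17928) + 26742/3091 = -2274540575/17928 + 26742/3091 = -7030125486749/55415448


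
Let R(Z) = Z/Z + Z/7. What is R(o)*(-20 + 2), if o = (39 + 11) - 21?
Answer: -648/7 ≈ -92.571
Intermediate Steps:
o = 29 (o = 50 - 21 = 29)
R(Z) = 1 + Z/7 (R(Z) = 1 + Z*(1/7) = 1 + Z/7)
R(o)*(-20 + 2) = (1 + (1/7)*29)*(-20 + 2) = (1 + 29/7)*(-18) = (36/7)*(-18) = -648/7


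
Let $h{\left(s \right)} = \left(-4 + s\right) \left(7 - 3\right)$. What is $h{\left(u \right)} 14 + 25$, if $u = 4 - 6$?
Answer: $-311$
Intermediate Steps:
$u = -2$
$h{\left(s \right)} = -16 + 4 s$ ($h{\left(s \right)} = \left(-4 + s\right) 4 = -16 + 4 s$)
$h{\left(u \right)} 14 + 25 = \left(-16 + 4 \left(-2\right)\right) 14 + 25 = \left(-16 - 8\right) 14 + 25 = \left(-24\right) 14 + 25 = -336 + 25 = -311$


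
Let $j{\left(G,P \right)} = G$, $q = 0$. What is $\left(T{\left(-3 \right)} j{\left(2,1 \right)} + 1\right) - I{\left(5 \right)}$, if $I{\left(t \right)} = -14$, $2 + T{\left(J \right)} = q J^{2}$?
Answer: $11$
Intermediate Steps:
$T{\left(J \right)} = -2$ ($T{\left(J \right)} = -2 + 0 J^{2} = -2 + 0 = -2$)
$\left(T{\left(-3 \right)} j{\left(2,1 \right)} + 1\right) - I{\left(5 \right)} = \left(\left(-2\right) 2 + 1\right) - -14 = \left(-4 + 1\right) + 14 = -3 + 14 = 11$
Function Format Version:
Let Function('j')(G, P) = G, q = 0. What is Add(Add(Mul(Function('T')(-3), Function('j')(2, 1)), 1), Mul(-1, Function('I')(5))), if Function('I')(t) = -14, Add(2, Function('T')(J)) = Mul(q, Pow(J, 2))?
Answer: 11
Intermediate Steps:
Function('T')(J) = -2 (Function('T')(J) = Add(-2, Mul(0, Pow(J, 2))) = Add(-2, 0) = -2)
Add(Add(Mul(Function('T')(-3), Function('j')(2, 1)), 1), Mul(-1, Function('I')(5))) = Add(Add(Mul(-2, 2), 1), Mul(-1, -14)) = Add(Add(-4, 1), 14) = Add(-3, 14) = 11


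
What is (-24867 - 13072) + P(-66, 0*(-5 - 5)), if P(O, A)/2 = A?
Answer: -37939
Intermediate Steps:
P(O, A) = 2*A
(-24867 - 13072) + P(-66, 0*(-5 - 5)) = (-24867 - 13072) + 2*(0*(-5 - 5)) = -37939 + 2*(0*(-10)) = -37939 + 2*0 = -37939 + 0 = -37939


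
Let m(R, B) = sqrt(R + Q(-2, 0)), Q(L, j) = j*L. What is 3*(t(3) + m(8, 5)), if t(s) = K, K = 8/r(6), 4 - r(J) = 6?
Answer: -12 + 6*sqrt(2) ≈ -3.5147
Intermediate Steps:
r(J) = -2 (r(J) = 4 - 1*6 = 4 - 6 = -2)
Q(L, j) = L*j
m(R, B) = sqrt(R) (m(R, B) = sqrt(R - 2*0) = sqrt(R + 0) = sqrt(R))
K = -4 (K = 8/(-2) = 8*(-1/2) = -4)
t(s) = -4
3*(t(3) + m(8, 5)) = 3*(-4 + sqrt(8)) = 3*(-4 + 2*sqrt(2)) = -12 + 6*sqrt(2)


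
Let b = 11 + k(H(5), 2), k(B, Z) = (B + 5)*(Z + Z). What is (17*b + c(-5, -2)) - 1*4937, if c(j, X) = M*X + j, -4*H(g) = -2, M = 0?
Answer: -4381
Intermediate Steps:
H(g) = ½ (H(g) = -¼*(-2) = ½)
c(j, X) = j (c(j, X) = 0*X + j = 0 + j = j)
k(B, Z) = 2*Z*(5 + B) (k(B, Z) = (5 + B)*(2*Z) = 2*Z*(5 + B))
b = 33 (b = 11 + 2*2*(5 + ½) = 11 + 2*2*(11/2) = 11 + 22 = 33)
(17*b + c(-5, -2)) - 1*4937 = (17*33 - 5) - 1*4937 = (561 - 5) - 4937 = 556 - 4937 = -4381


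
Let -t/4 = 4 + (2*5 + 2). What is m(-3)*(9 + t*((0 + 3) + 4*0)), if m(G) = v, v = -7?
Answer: 1281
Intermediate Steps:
m(G) = -7
t = -64 (t = -4*(4 + (2*5 + 2)) = -4*(4 + (10 + 2)) = -4*(4 + 12) = -4*16 = -64)
m(-3)*(9 + t*((0 + 3) + 4*0)) = -7*(9 - 64*((0 + 3) + 4*0)) = -7*(9 - 64*(3 + 0)) = -7*(9 - 64*3) = -7*(9 - 192) = -7*(-183) = 1281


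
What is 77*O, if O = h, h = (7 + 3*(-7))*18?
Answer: -19404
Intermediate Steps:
h = -252 (h = (7 - 21)*18 = -14*18 = -252)
O = -252
77*O = 77*(-252) = -19404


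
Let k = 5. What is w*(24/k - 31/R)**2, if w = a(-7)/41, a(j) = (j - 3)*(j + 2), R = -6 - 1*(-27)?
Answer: 243602/18081 ≈ 13.473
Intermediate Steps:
R = 21 (R = -6 + 27 = 21)
a(j) = (-3 + j)*(2 + j)
w = 50/41 (w = (-6 + (-7)**2 - 1*(-7))/41 = (-6 + 49 + 7)*(1/41) = 50*(1/41) = 50/41 ≈ 1.2195)
w*(24/k - 31/R)**2 = 50*(24/5 - 31/21)**2/41 = 50*(349/105)**2/41 = (50/41)*(121801/11025) = 243602/18081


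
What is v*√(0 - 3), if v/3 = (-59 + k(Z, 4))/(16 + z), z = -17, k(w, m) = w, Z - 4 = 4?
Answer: 153*I*√3 ≈ 265.0*I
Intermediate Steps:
Z = 8 (Z = 4 + 4 = 8)
v = 153 (v = 3*((-59 + 8)/(16 - 17)) = 3*(-51/(-1)) = 3*(-51*(-1)) = 3*51 = 153)
v*√(0 - 3) = 153*√(0 - 3) = 153*√(-3) = 153*(I*√3) = 153*I*√3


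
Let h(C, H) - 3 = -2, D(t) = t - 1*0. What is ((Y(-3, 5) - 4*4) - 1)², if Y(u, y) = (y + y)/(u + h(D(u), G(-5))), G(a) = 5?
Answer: 484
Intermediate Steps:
D(t) = t (D(t) = t + 0 = t)
h(C, H) = 1 (h(C, H) = 3 - 2 = 1)
Y(u, y) = 2*y/(1 + u) (Y(u, y) = (y + y)/(u + 1) = (2*y)/(1 + u) = 2*y/(1 + u))
((Y(-3, 5) - 4*4) - 1)² = ((2*5/(1 - 3) - 4*4) - 1)² = ((2*5/(-2) - 16) - 1)² = ((2*5*(-½) - 16) - 1)² = ((-5 - 16) - 1)² = (-21 - 1)² = (-22)² = 484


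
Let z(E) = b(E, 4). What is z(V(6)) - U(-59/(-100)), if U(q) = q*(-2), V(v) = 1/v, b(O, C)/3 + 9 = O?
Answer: -633/25 ≈ -25.320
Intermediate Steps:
b(O, C) = -27 + 3*O
U(q) = -2*q
z(E) = -27 + 3*E
z(V(6)) - U(-59/(-100)) = (-27 + 3/6) - (-2)*(-59/(-100)) = (-27 + 3*(⅙)) - (-2)*(-59*(-1/100)) = (-27 + ½) - (-2)*59/100 = -53/2 - 1*(-59/50) = -53/2 + 59/50 = -633/25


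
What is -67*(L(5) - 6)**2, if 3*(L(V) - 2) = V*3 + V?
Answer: -4288/9 ≈ -476.44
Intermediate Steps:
L(V) = 2 + 4*V/3 (L(V) = 2 + (V*3 + V)/3 = 2 + (3*V + V)/3 = 2 + (4*V)/3 = 2 + 4*V/3)
-67*(L(5) - 6)**2 = -67*((2 + (4/3)*5) - 6)**2 = -67*((2 + 20/3) - 6)**2 = -67*(26/3 - 6)**2 = -67*(8/3)**2 = -67*64/9 = -4288/9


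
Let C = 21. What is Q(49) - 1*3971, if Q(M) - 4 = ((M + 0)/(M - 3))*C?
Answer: -181453/46 ≈ -3944.6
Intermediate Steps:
Q(M) = 4 + 21*M/(-3 + M) (Q(M) = 4 + ((M + 0)/(M - 3))*21 = 4 + (M/(-3 + M))*21 = 4 + 21*M/(-3 + M))
Q(49) - 1*3971 = (-12 + 25*49)/(-3 + 49) - 1*3971 = (-12 + 1225)/46 - 3971 = (1/46)*1213 - 3971 = 1213/46 - 3971 = -181453/46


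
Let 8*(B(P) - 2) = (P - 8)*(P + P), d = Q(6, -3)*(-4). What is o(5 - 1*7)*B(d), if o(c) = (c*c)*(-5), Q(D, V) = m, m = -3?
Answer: -280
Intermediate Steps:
Q(D, V) = -3
o(c) = -5*c² (o(c) = c²*(-5) = -5*c²)
d = 12 (d = -3*(-4) = 12)
B(P) = 2 + P*(-8 + P)/4 (B(P) = 2 + ((P - 8)*(P + P))/8 = 2 + ((-8 + P)*(2*P))/8 = 2 + (2*P*(-8 + P))/8 = 2 + P*(-8 + P)/4)
o(5 - 1*7)*B(d) = (-5*(5 - 1*7)²)*(2 - 2*12 + (¼)*12²) = (-5*(5 - 7)²)*(2 - 24 + (¼)*144) = (-5*(-2)²)*(2 - 24 + 36) = -5*4*14 = -20*14 = -280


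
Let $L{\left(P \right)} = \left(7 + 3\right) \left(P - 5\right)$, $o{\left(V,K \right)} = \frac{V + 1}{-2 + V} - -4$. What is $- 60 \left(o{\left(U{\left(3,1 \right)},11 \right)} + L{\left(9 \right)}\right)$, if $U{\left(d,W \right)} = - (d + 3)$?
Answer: $- \frac{5355}{2} \approx -2677.5$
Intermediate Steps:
$U{\left(d,W \right)} = -3 - d$ ($U{\left(d,W \right)} = - (3 + d) = -3 - d$)
$o{\left(V,K \right)} = 4 + \frac{1 + V}{-2 + V}$ ($o{\left(V,K \right)} = \frac{1 + V}{-2 + V} + 4 = 4 + \frac{1 + V}{-2 + V}$)
$L{\left(P \right)} = -50 + 10 P$ ($L{\left(P \right)} = 10 \left(-5 + P\right) = -50 + 10 P$)
$- 60 \left(o{\left(U{\left(3,1 \right)},11 \right)} + L{\left(9 \right)}\right) = - 60 \left(\frac{-7 + 5 \left(-3 - 3\right)}{-2 - 6} + \left(-50 + 10 \cdot 9\right)\right) = - 60 \left(\frac{-7 + 5 \left(-3 - 3\right)}{-2 - 6} + \left(-50 + 90\right)\right) = - 60 \left(\frac{-7 + 5 \left(-6\right)}{-2 - 6} + 40\right) = - 60 \left(\frac{-7 - 30}{-8} + 40\right) = - 60 \left(\left(- \frac{1}{8}\right) \left(-37\right) + 40\right) = - 60 \left(\frac{37}{8} + 40\right) = \left(-60\right) \frac{357}{8} = - \frac{5355}{2}$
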